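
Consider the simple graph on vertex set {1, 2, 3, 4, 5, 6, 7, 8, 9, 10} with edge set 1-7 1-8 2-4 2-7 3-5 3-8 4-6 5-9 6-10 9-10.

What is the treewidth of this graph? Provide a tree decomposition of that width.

Each bag holds 3 vertices, so the decomposition has width 2, which upper-bounds the treewidth. Since 2–4–6–10–9–5–3–8–1–7–2 is a cycle in G, G is not acyclic. Forests are exactly the graphs of treewidth ≤ 1, so tw(G) ≥ 2. Hence tw(G) = 2 exactly.

Treewidth 2.
One such decomposition:
Bags: B1 = {2, 4, 6}  B2 = {2, 6, 10}  B3 = {2, 9, 10}  B4 = {2, 5, 9}  B5 = {2, 3, 5}  B6 = {2, 3, 8}  B7 = {1, 2, 8}  B8 = {1, 2, 7}
Tree: B1–B2, B2–B3, B3–B4, B4–B5, B5–B6, B6–B7, B7–B8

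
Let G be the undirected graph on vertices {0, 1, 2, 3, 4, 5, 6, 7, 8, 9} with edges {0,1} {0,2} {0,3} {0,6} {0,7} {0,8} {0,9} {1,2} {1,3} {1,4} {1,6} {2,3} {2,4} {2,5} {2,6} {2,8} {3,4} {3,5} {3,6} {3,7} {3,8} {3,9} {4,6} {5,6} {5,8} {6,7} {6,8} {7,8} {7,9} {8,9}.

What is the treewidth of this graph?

A width-4 tree decomposition is:
Bags: B1 = {0, 1, 2, 3, 6}  B2 = {0, 2, 3, 6, 8}  B3 = {0, 3, 6, 7, 8}  B4 = {2, 3, 5, 6, 8}  B5 = {0, 3, 7, 8, 9}  B6 = {1, 2, 3, 4, 6}
Tree: B1–B2, B2–B3, B2–B4, B3–B5, B1–B6
Every bag has size at most 5, so the width is 5 − 1 = 4 and tw(G) ≤ 4. Conversely, {0, 3, 7, 8, 9} is a clique of size 5, and the vertices of any clique must share a bag in every tree decomposition; so some bag has ≥ 5 vertices and tw(G) ≥ 4. Therefore the treewidth is 4.

4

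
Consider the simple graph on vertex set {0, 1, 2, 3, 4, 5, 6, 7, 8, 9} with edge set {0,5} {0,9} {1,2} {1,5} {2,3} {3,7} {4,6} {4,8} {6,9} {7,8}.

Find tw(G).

2

A width-2 tree decomposition is:
Bags: B1 = {0, 6, 9}  B2 = {0, 5, 6}  B3 = {1, 5, 6}  B4 = {1, 2, 6}  B5 = {2, 3, 6}  B6 = {3, 6, 7}  B7 = {6, 7, 8}  B8 = {4, 6, 8}
Tree: B1–B2, B2–B3, B3–B4, B4–B5, B5–B6, B6–B7, B7–B8
Each bag holds 3 vertices, so the decomposition has width 2, which upper-bounds the treewidth. For the lower bound, G contains the cycle 6–9–0–5–1–2–3–7–8–4–6, so G is not a forest; only forests have treewidth ≤ 1, hence tw(G) ≥ 2. Hence tw(G) = 2 exactly.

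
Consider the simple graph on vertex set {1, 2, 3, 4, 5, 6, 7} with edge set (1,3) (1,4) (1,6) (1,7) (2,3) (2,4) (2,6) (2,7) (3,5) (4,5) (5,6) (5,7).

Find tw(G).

A width-3 tree decomposition is:
Bags: B1 = {1, 2, 5, 6}  B2 = {1, 2, 3, 5}  B3 = {1, 2, 5, 7}  B4 = {1, 2, 4, 5}
Tree: B1–B2, B2–B3, B3–B4
The largest bag has 4 vertices, giving width 3; this decomposition certifies tw(G) ≤ 3. For the lower bound: the 4 vertex sets {2,6}, {3,5}, {1}, {7} are disjoint, each induces a connected subgraph, and every pair is joined by at least one edge of G. Contracting each set to a single vertex therefore yields K_{4} as a minor, and since treewidth is minor-monotone, tw(G) ≥ tw(K_{4}) = 3. The upper and lower bounds meet at 3, so that is the treewidth.

3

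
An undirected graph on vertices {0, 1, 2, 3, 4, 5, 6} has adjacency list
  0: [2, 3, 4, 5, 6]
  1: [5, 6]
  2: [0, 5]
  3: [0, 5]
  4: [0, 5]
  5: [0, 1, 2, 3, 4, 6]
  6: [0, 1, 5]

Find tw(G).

A width-2 tree decomposition is:
Bags: B1 = {1, 5, 6}  B2 = {0, 5, 6}  B3 = {0, 2, 5}  B4 = {0, 3, 5}  B5 = {0, 4, 5}
Tree: B1–B2, B2–B3, B3–B4, B2–B5
Every bag has size at most 3, so the width is 3 − 1 = 2 and tw(G) ≤ 2. On the other hand G contains the 3-clique {0, 2, 5}. A clique must lie in a single bag of any decomposition, so no decomposition can have width below 2. Hence tw(G) = 2 exactly.

2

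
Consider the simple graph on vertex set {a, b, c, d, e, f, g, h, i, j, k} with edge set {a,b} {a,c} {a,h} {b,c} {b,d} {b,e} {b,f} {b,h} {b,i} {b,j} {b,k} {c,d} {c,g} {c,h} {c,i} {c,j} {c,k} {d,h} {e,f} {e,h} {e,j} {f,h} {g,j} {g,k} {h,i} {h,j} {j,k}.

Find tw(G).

A width-3 tree decomposition is:
Bags: B1 = {b, c, j, k}  B2 = {b, c, h, j}  B3 = {a, b, c, h}  B4 = {b, e, h, j}  B5 = {b, e, f, h}  B6 = {b, c, h, i}  B7 = {b, c, d, h}  B8 = {c, g, j, k}
Tree: B1–B2, B2–B3, B2–B4, B4–B5, B3–B6, B6–B7, B1–B8
The largest bag has 4 vertices, giving width 3; this decomposition certifies tw(G) ≤ 3. On the other hand G contains the 4-clique {c, g, j, k}. A clique must lie in a single bag of any decomposition, so no decomposition can have width below 3. Combining the bounds, tw(G) = 3.

3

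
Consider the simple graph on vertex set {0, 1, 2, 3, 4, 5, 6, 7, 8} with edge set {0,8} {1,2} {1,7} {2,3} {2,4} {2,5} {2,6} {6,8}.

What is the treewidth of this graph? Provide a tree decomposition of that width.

Every bag has size at most 2, so the width is 2 − 1 = 1 and tw(G) ≤ 1. Since G has at least one edge (e.g. 5–2), it is not an edgeless graph, so tw(G) ≥ 1. Hence tw(G) = 1 exactly.

Treewidth 1.
One optimal decomposition is:
Bags: B1 = {2, 5}  B2 = {2, 6}  B3 = {2, 4}  B4 = {1, 2}  B5 = {1, 7}  B6 = {2, 3}  B7 = {6, 8}  B8 = {0, 8}
Tree: B1–B2, B2–B3, B3–B4, B4–B5, B1–B6, B2–B7, B7–B8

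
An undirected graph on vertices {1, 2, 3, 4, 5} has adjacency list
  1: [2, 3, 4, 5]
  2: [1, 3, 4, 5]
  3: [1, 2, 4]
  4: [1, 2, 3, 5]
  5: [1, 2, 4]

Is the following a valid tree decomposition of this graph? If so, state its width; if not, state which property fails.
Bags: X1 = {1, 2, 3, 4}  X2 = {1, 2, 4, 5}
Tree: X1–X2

Yes; width 3.

Vertex coverage: the bags together contain {1, 2, 3, 4, 5}, the full vertex set. Edge coverage: each edge of G has both endpoints in at least one bag. Running intersection: for every vertex, the bags containing it form a connected subtree. All three properties hold, so this is a valid tree decomposition of width max|bag| − 1 = 3, and hence tw(G) ≤ 3.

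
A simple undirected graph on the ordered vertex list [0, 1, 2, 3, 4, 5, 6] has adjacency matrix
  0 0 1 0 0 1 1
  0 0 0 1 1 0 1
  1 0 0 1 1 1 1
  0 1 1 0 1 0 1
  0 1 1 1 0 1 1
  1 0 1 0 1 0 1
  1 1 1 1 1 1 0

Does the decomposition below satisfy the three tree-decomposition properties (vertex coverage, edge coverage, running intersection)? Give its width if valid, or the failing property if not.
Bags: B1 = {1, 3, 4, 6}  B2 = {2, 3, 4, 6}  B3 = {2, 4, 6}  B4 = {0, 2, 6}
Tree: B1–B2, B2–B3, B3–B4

A tree decomposition must satisfy three properties: every vertex lies in some bag; for every edge, both endpoints lie together in some bag; and for every vertex, the bags containing it form a connected subtree. Here vertex 5 appears in no bag, so the decomposition is invalid.

No — vertex 5 appears in no bag.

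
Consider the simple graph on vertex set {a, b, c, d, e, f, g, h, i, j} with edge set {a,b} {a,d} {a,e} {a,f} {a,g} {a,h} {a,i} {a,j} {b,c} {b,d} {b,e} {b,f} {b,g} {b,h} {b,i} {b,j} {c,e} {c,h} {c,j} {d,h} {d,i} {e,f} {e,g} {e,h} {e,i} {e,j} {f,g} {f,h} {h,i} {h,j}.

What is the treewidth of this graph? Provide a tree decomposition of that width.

Treewidth 4.
One optimal decomposition is:
Bags: B1 = {a, b, e, h, i}  B2 = {a, b, e, h, j}  B3 = {b, c, e, h, j}  B4 = {a, b, e, f, h}  B5 = {a, b, d, h, i}  B6 = {a, b, e, f, g}
Tree: B1–B2, B2–B3, B1–B4, B1–B5, B4–B6

The largest bag has 5 vertices, giving width 4; this decomposition certifies tw(G) ≤ 4. On the other hand G contains the 5-clique {a, b, e, f, g}. A clique must lie in a single bag of any decomposition, so no decomposition can have width below 4. The upper and lower bounds meet at 4, so that is the treewidth.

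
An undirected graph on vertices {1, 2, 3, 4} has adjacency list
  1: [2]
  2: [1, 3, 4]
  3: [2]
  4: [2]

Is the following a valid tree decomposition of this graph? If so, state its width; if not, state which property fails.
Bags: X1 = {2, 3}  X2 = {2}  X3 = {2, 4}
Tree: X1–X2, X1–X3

No — vertex 1 appears in no bag.

A tree decomposition must satisfy three properties: every vertex lies in some bag; for every edge, both endpoints lie together in some bag; and for every vertex, the bags containing it form a connected subtree. Here vertex 1 appears in no bag, so the decomposition is invalid.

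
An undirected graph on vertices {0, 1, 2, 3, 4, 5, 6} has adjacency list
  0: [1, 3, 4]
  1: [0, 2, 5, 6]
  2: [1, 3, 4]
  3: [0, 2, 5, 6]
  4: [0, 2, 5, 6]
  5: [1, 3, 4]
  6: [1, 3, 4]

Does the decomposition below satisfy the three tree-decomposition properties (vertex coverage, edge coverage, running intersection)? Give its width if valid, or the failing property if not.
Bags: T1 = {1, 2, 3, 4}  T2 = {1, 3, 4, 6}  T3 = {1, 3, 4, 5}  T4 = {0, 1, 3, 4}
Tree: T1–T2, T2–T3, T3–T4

Yes; width 3.

Every vertex of G appears in some bag (union = {0, 1, 2, 3, 4, 5, 6}); every edge is covered by a bag; and for each vertex v the set of bags containing v is connected in the bag tree. The decomposition is therefore valid. The largest bag has 4 vertices, so the width is 3.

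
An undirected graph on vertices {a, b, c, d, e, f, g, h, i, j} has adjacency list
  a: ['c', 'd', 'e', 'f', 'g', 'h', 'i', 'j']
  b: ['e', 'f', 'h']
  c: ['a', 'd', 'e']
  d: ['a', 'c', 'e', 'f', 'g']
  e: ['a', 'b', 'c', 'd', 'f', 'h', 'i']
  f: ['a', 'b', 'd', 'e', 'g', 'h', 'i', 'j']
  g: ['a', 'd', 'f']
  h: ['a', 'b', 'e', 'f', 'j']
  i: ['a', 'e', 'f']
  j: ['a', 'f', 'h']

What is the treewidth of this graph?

3

A width-3 tree decomposition is:
Bags: B1 = {a, d, e, f}  B2 = {a, e, f, h}  B3 = {b, e, f, h}  B4 = {a, e, f, i}  B5 = {a, f, h, j}  B6 = {a, d, f, g}  B7 = {a, c, d, e}
Tree: B1–B2, B2–B3, B1–B4, B2–B5, B1–B6, B1–B7
Every bag has size at most 4, so the width is 4 − 1 = 3 and tw(G) ≤ 3. For the lower bound, the 4 vertices {a, c, d, e} are pairwise adjacent, and any tree decomposition puts a clique entirely inside one bag — forcing width ≥ 3. Combining the bounds, tw(G) = 3.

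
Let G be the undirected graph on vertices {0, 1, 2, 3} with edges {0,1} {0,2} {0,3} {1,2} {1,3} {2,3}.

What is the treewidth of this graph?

3

A width-3 tree decomposition is:
Bags: B1 = {0, 1, 2, 3}
Tree: (single bag)
A single bag containing all 4 vertices is trivially a valid decomposition of width 3. On the other hand G contains the 4-clique {0, 1, 2, 3}. A clique must lie in a single bag of any decomposition, so no decomposition can have width below 3. Hence tw(G) = 3 exactly.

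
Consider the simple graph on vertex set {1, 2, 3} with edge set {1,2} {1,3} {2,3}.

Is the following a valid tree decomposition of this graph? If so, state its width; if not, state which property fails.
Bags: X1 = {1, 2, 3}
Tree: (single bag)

Yes; width 2.

Vertex coverage: the bags together contain {1, 2, 3}, the full vertex set. Edge coverage: each edge of G has both endpoints in at least one bag. Running intersection: for every vertex, the bags containing it form a connected subtree. All three properties hold, so this is a valid tree decomposition of width max|bag| − 1 = 2, and hence tw(G) ≤ 2.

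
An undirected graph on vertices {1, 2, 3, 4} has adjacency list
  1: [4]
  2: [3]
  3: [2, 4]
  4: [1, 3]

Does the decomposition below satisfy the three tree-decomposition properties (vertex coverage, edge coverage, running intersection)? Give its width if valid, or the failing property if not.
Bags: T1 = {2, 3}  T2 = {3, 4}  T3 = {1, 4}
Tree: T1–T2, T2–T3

Vertex coverage: the bags together contain {1, 2, 3, 4}, the full vertex set. Edge coverage: each edge of G has both endpoints in at least one bag. Running intersection: for every vertex, the bags containing it form a connected subtree. All three properties hold, so this is a valid tree decomposition of width max|bag| − 1 = 1, and hence tw(G) ≤ 1.

Yes; width 1.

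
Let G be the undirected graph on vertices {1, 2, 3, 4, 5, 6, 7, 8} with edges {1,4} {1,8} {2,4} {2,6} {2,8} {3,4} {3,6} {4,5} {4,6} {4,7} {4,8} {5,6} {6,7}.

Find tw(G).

A width-2 tree decomposition is:
Bags: B1 = {4, 6, 7}  B2 = {3, 4, 6}  B3 = {2, 4, 6}  B4 = {2, 4, 8}  B5 = {4, 5, 6}  B6 = {1, 4, 8}
Tree: B1–B2, B1–B3, B3–B4, B3–B5, B4–B6
The largest bag has 3 vertices, giving width 2; this decomposition certifies tw(G) ≤ 2. For the lower bound, the 3 vertices {1, 4, 8} are pairwise adjacent, and any tree decomposition puts a clique entirely inside one bag — forcing width ≥ 2. The upper and lower bounds meet at 2, so that is the treewidth.

2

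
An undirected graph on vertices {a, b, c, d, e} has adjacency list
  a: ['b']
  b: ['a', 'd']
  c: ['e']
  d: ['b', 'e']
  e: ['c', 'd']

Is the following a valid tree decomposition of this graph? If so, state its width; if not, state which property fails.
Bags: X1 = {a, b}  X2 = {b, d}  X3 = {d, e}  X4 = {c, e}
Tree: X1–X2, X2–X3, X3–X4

Yes; width 1.

Every vertex of G appears in some bag (union = {a, b, c, d, e}); every edge is covered by a bag; and for each vertex v the set of bags containing v is connected in the bag tree. The decomposition is therefore valid. The largest bag has 2 vertices, so the width is 1.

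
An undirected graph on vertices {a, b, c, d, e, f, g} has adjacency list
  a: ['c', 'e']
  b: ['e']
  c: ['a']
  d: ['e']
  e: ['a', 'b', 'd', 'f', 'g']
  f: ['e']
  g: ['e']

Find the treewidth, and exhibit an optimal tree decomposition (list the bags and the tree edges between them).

Treewidth 1.
Bags: B1 = {b, e}  B2 = {e, g}  B3 = {d, e}  B4 = {a, e}  B5 = {e, f}  B6 = {a, c}
Tree: B1–B2, B2–B3, B3–B4, B1–B5, B4–B6

Every bag has size at most 2, so the width is 2 − 1 = 1 and tw(G) ≤ 1. G has an edge, so its treewidth is at least 1. Therefore the treewidth is 1.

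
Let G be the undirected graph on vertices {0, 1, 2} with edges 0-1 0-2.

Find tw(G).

1

A width-1 tree decomposition is:
Bags: B1 = {0, 1}  B2 = {0, 2}
Tree: B1–B2
Every bag has size at most 2, so the width is 2 − 1 = 1 and tw(G) ≤ 1. Any graph with an edge has treewidth ≥ 1, and G has the edge 1–0. Therefore the treewidth is 1.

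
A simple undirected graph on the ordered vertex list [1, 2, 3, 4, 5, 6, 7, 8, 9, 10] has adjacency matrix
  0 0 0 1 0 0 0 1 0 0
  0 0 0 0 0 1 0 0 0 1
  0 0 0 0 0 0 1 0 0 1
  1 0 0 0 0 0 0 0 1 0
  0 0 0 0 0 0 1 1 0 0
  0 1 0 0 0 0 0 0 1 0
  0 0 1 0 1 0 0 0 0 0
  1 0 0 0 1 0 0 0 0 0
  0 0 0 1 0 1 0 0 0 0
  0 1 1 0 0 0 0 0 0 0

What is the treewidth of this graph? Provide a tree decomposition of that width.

Treewidth 2.
One such decomposition:
Bags: B1 = {1, 4, 9}  B2 = {1, 8, 9}  B3 = {5, 8, 9}  B4 = {5, 7, 9}  B5 = {3, 7, 9}  B6 = {3, 9, 10}  B7 = {2, 9, 10}  B8 = {2, 6, 9}
Tree: B1–B2, B2–B3, B3–B4, B4–B5, B5–B6, B6–B7, B7–B8

Each bag holds 3 vertices, so the decomposition has width 2, which upper-bounds the treewidth. The edges 9–4–1–8–5–7–3–10–2–6–9 form a cycle, so G is not a tree and its treewidth is at least 2. Therefore the treewidth is 2.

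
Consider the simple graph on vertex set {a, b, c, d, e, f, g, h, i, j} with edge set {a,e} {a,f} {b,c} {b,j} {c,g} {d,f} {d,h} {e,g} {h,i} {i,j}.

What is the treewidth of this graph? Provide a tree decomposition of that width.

Each bag holds 3 vertices, so the decomposition has width 2, which upper-bounds the treewidth. Since c–b–j–i–h–d–f–a–e–g–c is a cycle in G, G is not acyclic. Forests are exactly the graphs of treewidth ≤ 1, so tw(G) ≥ 2. Combining the bounds, tw(G) = 2.

Treewidth 2.
One optimal decomposition is:
Bags: B1 = {b, c, j}  B2 = {c, i, j}  B3 = {c, h, i}  B4 = {c, d, h}  B5 = {c, d, f}  B6 = {a, c, f}  B7 = {a, c, e}  B8 = {c, e, g}
Tree: B1–B2, B2–B3, B3–B4, B4–B5, B5–B6, B6–B7, B7–B8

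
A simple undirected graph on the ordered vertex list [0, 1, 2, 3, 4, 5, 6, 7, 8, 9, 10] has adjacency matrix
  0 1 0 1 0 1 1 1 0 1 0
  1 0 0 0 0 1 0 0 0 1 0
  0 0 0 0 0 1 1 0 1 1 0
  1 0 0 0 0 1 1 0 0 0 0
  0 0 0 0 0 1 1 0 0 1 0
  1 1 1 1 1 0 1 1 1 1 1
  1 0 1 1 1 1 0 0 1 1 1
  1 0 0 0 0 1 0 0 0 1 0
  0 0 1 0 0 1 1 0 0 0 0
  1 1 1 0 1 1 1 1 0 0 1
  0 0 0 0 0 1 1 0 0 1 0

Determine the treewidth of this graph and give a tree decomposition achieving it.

Every bag has size at most 4, so the width is 4 − 1 = 3 and tw(G) ≤ 3. Conversely, {0, 1, 5, 9} is a clique of size 4, and the vertices of any clique must share a bag in every tree decomposition; so some bag has ≥ 4 vertices and tw(G) ≥ 3. Therefore the treewidth is 3.

Treewidth 3.
Bags: B1 = {2, 5, 6, 9}  B2 = {2, 5, 6, 8}  B3 = {0, 5, 6, 9}  B4 = {0, 3, 5, 6}  B5 = {0, 5, 7, 9}  B6 = {4, 5, 6, 9}  B7 = {0, 1, 5, 9}  B8 = {5, 6, 9, 10}
Tree: B1–B2, B1–B3, B3–B4, B3–B5, B1–B6, B3–B7, B3–B8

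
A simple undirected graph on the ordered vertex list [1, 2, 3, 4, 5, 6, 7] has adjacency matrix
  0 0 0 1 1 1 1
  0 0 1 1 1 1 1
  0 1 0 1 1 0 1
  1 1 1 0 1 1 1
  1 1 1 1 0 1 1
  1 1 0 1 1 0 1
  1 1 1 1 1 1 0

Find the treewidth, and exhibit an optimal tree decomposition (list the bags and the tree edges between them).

Treewidth 4.
One optimal decomposition is:
Bags: B1 = {2, 4, 5, 6, 7}  B2 = {1, 4, 5, 6, 7}  B3 = {2, 3, 4, 5, 7}
Tree: B1–B2, B1–B3

Every bag has size at most 5, so the width is 5 − 1 = 4 and tw(G) ≤ 4. On the other hand G contains the 5-clique {1, 4, 5, 6, 7}. A clique must lie in a single bag of any decomposition, so no decomposition can have width below 4. Combining the bounds, tw(G) = 4.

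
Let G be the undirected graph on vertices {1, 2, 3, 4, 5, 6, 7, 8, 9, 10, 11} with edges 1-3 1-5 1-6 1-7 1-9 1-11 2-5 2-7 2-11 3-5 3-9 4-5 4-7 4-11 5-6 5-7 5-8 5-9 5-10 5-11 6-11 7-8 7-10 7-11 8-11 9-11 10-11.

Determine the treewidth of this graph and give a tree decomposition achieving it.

Every bag has size at most 4, so the width is 4 − 1 = 3 and tw(G) ≤ 3. Conversely, {1, 5, 9, 11} is a clique of size 4, and the vertices of any clique must share a bag in every tree decomposition; so some bag has ≥ 4 vertices and tw(G) ≥ 3. The upper and lower bounds meet at 3, so that is the treewidth.

Treewidth 3.
Bags: B1 = {1, 5, 9, 11}  B2 = {1, 3, 5, 9}  B3 = {1, 5, 7, 11}  B4 = {2, 5, 7, 11}  B5 = {5, 7, 8, 11}  B6 = {1, 5, 6, 11}  B7 = {4, 5, 7, 11}  B8 = {5, 7, 10, 11}
Tree: B1–B2, B1–B3, B3–B4, B4–B5, B1–B6, B5–B7, B3–B8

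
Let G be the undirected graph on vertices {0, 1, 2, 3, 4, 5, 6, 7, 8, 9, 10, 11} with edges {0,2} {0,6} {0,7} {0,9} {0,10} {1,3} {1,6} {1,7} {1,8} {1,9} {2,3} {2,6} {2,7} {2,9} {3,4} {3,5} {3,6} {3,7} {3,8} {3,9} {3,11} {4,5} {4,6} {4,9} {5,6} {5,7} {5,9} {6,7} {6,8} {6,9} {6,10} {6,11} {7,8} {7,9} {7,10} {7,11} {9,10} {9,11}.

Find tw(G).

A width-4 tree decomposition is:
Bags: B1 = {2, 3, 6, 7, 9}  B2 = {1, 3, 6, 7, 9}  B3 = {0, 2, 6, 7, 9}  B4 = {0, 6, 7, 9, 10}  B5 = {3, 5, 6, 7, 9}  B6 = {3, 4, 5, 6, 9}  B7 = {1, 3, 6, 7, 8}  B8 = {3, 6, 7, 9, 11}
Tree: B1–B2, B1–B3, B3–B4, B1–B5, B5–B6, B2–B7, B5–B8
Each bag holds 5 vertices, so the decomposition has width 4, which upper-bounds the treewidth. Conversely, {3, 4, 5, 6, 9} is a clique of size 5, and the vertices of any clique must share a bag in every tree decomposition; so some bag has ≥ 5 vertices and tw(G) ≥ 4. Combining the bounds, tw(G) = 4.

4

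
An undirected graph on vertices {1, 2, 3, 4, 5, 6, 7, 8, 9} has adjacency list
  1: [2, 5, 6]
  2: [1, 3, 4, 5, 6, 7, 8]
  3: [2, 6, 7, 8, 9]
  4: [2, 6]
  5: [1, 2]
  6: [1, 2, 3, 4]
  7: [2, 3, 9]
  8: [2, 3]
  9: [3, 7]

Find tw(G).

2

A width-2 tree decomposition is:
Bags: B1 = {2, 4, 6}  B2 = {1, 2, 6}  B3 = {2, 3, 6}  B4 = {1, 2, 5}  B5 = {2, 3, 7}  B6 = {2, 3, 8}  B7 = {3, 7, 9}
Tree: B1–B2, B1–B3, B2–B4, B3–B5, B3–B6, B5–B7
Each bag holds 3 vertices, so the decomposition has width 2, which upper-bounds the treewidth. Conversely, {3, 7, 9} is a clique of size 3, and the vertices of any clique must share a bag in every tree decomposition; so some bag has ≥ 3 vertices and tw(G) ≥ 2. Therefore the treewidth is 2.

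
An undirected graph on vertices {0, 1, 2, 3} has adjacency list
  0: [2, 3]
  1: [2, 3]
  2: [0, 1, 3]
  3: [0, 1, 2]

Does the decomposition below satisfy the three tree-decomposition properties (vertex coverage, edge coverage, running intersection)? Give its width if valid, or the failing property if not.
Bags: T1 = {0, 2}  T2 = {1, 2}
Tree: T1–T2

No — vertex 3 appears in no bag.

A tree decomposition must satisfy three properties: every vertex lies in some bag; for every edge, both endpoints lie together in some bag; and for every vertex, the bags containing it form a connected subtree. Here vertex 3 appears in no bag, so the decomposition is invalid.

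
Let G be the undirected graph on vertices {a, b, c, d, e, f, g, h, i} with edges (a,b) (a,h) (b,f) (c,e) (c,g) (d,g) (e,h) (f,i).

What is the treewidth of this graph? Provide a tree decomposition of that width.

Treewidth 1.
One optimal decomposition is:
Bags: B1 = {f, i}  B2 = {b, f}  B3 = {a, b}  B4 = {a, h}  B5 = {e, h}  B6 = {c, e}  B7 = {c, g}  B8 = {d, g}
Tree: B1–B2, B2–B3, B3–B4, B4–B5, B5–B6, B6–B7, B7–B8

The largest bag has 2 vertices, giving width 1; this decomposition certifies tw(G) ≤ 1. Since G has at least one edge (e.g. i–f), it is not an edgeless graph, so tw(G) ≥ 1. Therefore the treewidth is 1.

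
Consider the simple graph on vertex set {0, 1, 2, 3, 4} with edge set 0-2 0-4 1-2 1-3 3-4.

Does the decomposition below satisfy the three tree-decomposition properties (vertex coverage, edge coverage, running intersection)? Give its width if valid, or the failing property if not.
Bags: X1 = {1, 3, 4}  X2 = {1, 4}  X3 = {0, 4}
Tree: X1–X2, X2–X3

A tree decomposition must satisfy three properties: every vertex lies in some bag; for every edge, both endpoints lie together in some bag; and for every vertex, the bags containing it form a connected subtree. Here vertex 2 appears in no bag, so the decomposition is invalid.

No — vertex 2 appears in no bag.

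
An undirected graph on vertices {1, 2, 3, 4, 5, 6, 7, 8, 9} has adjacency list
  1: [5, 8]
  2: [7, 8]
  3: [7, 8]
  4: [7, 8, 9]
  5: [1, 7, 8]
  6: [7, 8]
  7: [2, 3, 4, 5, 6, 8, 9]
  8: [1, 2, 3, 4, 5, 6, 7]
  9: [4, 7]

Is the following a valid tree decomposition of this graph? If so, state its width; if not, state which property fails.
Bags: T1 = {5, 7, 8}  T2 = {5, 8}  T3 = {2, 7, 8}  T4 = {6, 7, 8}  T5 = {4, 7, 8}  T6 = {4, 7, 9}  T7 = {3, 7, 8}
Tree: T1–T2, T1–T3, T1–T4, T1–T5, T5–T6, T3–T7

A tree decomposition must satisfy three properties: every vertex lies in some bag; for every edge, both endpoints lie together in some bag; and for every vertex, the bags containing it form a connected subtree. Here vertex 1 appears in no bag, so the decomposition is invalid.

No — vertex 1 appears in no bag.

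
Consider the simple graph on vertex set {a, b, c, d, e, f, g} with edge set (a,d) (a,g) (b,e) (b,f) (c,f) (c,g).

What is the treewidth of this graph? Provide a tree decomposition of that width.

The largest bag has 2 vertices, giving width 1; this decomposition certifies tw(G) ≤ 1. G has an edge, so its treewidth is at least 1. Hence tw(G) = 1 exactly.

Treewidth 1.
One such decomposition:
Bags: B1 = {b, e}  B2 = {b, f}  B3 = {c, f}  B4 = {c, g}  B5 = {a, g}  B6 = {a, d}
Tree: B1–B2, B2–B3, B3–B4, B4–B5, B5–B6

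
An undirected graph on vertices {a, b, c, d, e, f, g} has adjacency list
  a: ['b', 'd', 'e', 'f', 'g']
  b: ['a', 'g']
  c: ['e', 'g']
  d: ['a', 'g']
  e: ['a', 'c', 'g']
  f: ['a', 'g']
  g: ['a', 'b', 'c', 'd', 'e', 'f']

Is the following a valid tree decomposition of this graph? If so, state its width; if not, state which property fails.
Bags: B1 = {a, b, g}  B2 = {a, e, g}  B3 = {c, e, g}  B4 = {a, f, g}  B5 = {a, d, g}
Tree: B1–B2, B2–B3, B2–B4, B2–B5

Yes; width 2.

Vertex coverage: the bags together contain {a, b, c, d, e, f, g}, the full vertex set. Edge coverage: each edge of G has both endpoints in at least one bag. Running intersection: for every vertex, the bags containing it form a connected subtree. All three properties hold, so this is a valid tree decomposition of width max|bag| − 1 = 2, and hence tw(G) ≤ 2.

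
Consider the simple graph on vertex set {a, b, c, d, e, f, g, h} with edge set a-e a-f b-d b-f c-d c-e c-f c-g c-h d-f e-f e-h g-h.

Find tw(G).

2

A width-2 tree decomposition is:
Bags: B1 = {a, e, f}  B2 = {c, e, f}  B3 = {c, d, f}  B4 = {c, e, h}  B5 = {b, d, f}  B6 = {c, g, h}
Tree: B1–B2, B2–B3, B2–B4, B3–B5, B4–B6
Every bag has size at most 3, so the width is 3 − 1 = 2 and tw(G) ≤ 2. For the lower bound, the 3 vertices {c, g, h} are pairwise adjacent, and any tree decomposition puts a clique entirely inside one bag — forcing width ≥ 2. Combining the bounds, tw(G) = 2.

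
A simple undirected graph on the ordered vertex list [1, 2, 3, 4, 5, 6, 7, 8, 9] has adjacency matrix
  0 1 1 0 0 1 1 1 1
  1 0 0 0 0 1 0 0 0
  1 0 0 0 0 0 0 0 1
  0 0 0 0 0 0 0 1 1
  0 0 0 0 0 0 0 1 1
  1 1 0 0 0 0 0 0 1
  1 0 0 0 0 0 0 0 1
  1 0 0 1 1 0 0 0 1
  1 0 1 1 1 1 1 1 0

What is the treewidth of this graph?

2

A width-2 tree decomposition is:
Bags: B1 = {1, 6, 9}  B2 = {1, 8, 9}  B3 = {1, 3, 9}  B4 = {1, 7, 9}  B5 = {4, 8, 9}  B6 = {5, 8, 9}  B7 = {1, 2, 6}
Tree: B1–B2, B2–B3, B3–B4, B2–B5, B2–B6, B1–B7
The largest bag has 3 vertices, giving width 2; this decomposition certifies tw(G) ≤ 2. For the lower bound, the 3 vertices {1, 8, 9} are pairwise adjacent, and any tree decomposition puts a clique entirely inside one bag — forcing width ≥ 2. The upper and lower bounds meet at 2, so that is the treewidth.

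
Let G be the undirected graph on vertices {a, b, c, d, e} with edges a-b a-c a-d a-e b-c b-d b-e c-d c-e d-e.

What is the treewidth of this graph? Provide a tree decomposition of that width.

A single bag containing all 5 vertices is trivially a valid decomposition of width 4. Conversely, {a, b, c, d, e} is a clique of size 5, and the vertices of any clique must share a bag in every tree decomposition; so some bag has ≥ 5 vertices and tw(G) ≥ 4. Hence tw(G) = 4 exactly.

Treewidth 4.
One optimal decomposition is:
Bags: B1 = {a, b, c, d, e}
Tree: (single bag)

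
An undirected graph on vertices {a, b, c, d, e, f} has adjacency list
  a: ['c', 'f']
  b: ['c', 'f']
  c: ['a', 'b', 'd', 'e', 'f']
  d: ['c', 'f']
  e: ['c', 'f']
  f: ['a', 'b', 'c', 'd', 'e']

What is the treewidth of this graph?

2

A width-2 tree decomposition is:
Bags: B1 = {c, e, f}  B2 = {b, c, f}  B3 = {a, c, f}  B4 = {c, d, f}
Tree: B1–B2, B2–B3, B2–B4
Every bag has size at most 3, so the width is 3 − 1 = 2 and tw(G) ≤ 2. For the lower bound, the 3 vertices {c, d, f} are pairwise adjacent, and any tree decomposition puts a clique entirely inside one bag — forcing width ≥ 2. Therefore the treewidth is 2.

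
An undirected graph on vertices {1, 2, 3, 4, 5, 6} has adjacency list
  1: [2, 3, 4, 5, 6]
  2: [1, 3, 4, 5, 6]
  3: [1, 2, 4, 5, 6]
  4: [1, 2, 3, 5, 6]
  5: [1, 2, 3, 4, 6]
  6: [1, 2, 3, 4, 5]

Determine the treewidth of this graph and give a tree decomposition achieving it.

With just one bag of size 6, the width is 6 − 1 = 5, so tw(G) ≤ 5. On the other hand G contains the 6-clique {1, 2, 3, 4, 5, 6}. A clique must lie in a single bag of any decomposition, so no decomposition can have width below 5. The upper and lower bounds meet at 5, so that is the treewidth.

Treewidth 5.
One optimal decomposition is:
Bags: B1 = {1, 2, 3, 4, 5, 6}
Tree: (single bag)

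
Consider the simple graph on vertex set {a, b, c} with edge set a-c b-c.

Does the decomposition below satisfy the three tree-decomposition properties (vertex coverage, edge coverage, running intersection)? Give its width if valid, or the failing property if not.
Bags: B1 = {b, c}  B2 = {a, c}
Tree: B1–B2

Every vertex of G appears in some bag (union = {a, b, c}); every edge is covered by a bag; and for each vertex v the set of bags containing v is connected in the bag tree. The decomposition is therefore valid. The largest bag has 2 vertices, so the width is 1.

Yes; width 1.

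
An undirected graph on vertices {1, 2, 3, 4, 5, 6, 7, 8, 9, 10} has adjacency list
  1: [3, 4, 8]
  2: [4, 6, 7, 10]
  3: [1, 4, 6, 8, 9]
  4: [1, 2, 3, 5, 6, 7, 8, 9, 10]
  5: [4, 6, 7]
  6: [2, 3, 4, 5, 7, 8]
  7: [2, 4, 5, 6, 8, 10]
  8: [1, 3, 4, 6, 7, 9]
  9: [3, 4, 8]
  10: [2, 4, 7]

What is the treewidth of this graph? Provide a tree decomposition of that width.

The largest bag has 4 vertices, giving width 3; this decomposition certifies tw(G) ≤ 3. On the other hand G contains the 4-clique {1, 3, 4, 8}. A clique must lie in a single bag of any decomposition, so no decomposition can have width below 3. Combining the bounds, tw(G) = 3.

Treewidth 3.
One such decomposition:
Bags: B1 = {3, 4, 6, 8}  B2 = {4, 6, 7, 8}  B3 = {1, 3, 4, 8}  B4 = {2, 4, 6, 7}  B5 = {4, 5, 6, 7}  B6 = {3, 4, 8, 9}  B7 = {2, 4, 7, 10}
Tree: B1–B2, B1–B3, B2–B4, B2–B5, B3–B6, B4–B7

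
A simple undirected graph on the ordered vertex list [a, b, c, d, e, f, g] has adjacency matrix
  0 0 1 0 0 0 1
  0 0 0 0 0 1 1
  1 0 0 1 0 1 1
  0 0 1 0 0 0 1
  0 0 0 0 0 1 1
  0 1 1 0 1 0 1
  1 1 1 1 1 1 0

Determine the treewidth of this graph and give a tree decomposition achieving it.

Treewidth 2.
One such decomposition:
Bags: B1 = {a, c, g}  B2 = {c, f, g}  B3 = {c, d, g}  B4 = {b, f, g}  B5 = {e, f, g}
Tree: B1–B2, B2–B3, B2–B4, B2–B5

The largest bag has 3 vertices, giving width 2; this decomposition certifies tw(G) ≤ 2. Conversely, {c, d, g} is a clique of size 3, and the vertices of any clique must share a bag in every tree decomposition; so some bag has ≥ 3 vertices and tw(G) ≥ 2. Hence tw(G) = 2 exactly.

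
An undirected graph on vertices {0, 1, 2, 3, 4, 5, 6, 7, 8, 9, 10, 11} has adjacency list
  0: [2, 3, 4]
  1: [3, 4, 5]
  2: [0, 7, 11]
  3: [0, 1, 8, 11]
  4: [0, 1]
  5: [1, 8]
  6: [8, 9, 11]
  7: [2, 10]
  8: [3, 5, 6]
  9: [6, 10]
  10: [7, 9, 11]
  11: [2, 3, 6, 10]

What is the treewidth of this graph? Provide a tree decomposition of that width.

Treewidth 3.
Bags: B1 = {1, 4, 5, 8}  B2 = {1, 3, 4, 8}  B3 = {0, 3, 4, 8}  B4 = {0, 3, 6, 8}  B5 = {0, 3, 6, 11}  B6 = {0, 2, 6, 11}  B7 = {2, 6, 9, 11}  B8 = {2, 9, 10, 11}  B9 = {2, 7, 9, 10}
Tree: B1–B2, B2–B3, B3–B4, B4–B5, B5–B6, B6–B7, B7–B8, B8–B9

Each bag holds 4 vertices, so the decomposition has width 3, which upper-bounds the treewidth. For the lower bound: the 4 vertex sets {1,4,5}, {8}, {3}, {0,2,6,11} are disjoint, each induces a connected subgraph, and every pair is joined by at least one edge of G. Contracting each set to a single vertex therefore yields K_{4} as a minor, and since treewidth is minor-monotone, tw(G) ≥ tw(K_{4}) = 3. Therefore the treewidth is 3.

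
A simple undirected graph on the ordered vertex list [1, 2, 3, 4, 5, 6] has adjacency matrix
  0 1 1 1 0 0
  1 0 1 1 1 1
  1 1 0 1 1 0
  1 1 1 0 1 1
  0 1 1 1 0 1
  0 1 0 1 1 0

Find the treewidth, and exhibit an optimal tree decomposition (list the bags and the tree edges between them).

Every bag has size at most 4, so the width is 4 − 1 = 3 and tw(G) ≤ 3. On the other hand G contains the 4-clique {1, 2, 3, 4}. A clique must lie in a single bag of any decomposition, so no decomposition can have width below 3. The upper and lower bounds meet at 3, so that is the treewidth.

Treewidth 3.
One such decomposition:
Bags: B1 = {2, 3, 4, 5}  B2 = {1, 2, 3, 4}  B3 = {2, 4, 5, 6}
Tree: B1–B2, B1–B3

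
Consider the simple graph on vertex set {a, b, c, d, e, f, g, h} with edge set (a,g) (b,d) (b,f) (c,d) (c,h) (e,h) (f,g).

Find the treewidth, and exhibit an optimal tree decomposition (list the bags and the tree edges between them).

Treewidth 1.
One optimal decomposition is:
Bags: B1 = {a, g}  B2 = {f, g}  B3 = {b, f}  B4 = {b, d}  B5 = {c, d}  B6 = {c, h}  B7 = {e, h}
Tree: B1–B2, B2–B3, B3–B4, B4–B5, B5–B6, B6–B7

Each bag holds 2 vertices, so the decomposition has width 1, which upper-bounds the treewidth. Since G has at least one edge (e.g. a–g), it is not an edgeless graph, so tw(G) ≥ 1. The upper and lower bounds meet at 1, so that is the treewidth.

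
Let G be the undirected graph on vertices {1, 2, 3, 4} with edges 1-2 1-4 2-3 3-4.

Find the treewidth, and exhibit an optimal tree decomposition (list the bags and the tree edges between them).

Every bag has size at most 3, so the width is 3 − 1 = 2 and tw(G) ≤ 2. Since 2–1–4–3–2 is a cycle in G, G is not acyclic. Forests are exactly the graphs of treewidth ≤ 1, so tw(G) ≥ 2. The upper and lower bounds meet at 2, so that is the treewidth.

Treewidth 2.
One optimal decomposition is:
Bags: B1 = {1, 2, 4}  B2 = {2, 3, 4}
Tree: B1–B2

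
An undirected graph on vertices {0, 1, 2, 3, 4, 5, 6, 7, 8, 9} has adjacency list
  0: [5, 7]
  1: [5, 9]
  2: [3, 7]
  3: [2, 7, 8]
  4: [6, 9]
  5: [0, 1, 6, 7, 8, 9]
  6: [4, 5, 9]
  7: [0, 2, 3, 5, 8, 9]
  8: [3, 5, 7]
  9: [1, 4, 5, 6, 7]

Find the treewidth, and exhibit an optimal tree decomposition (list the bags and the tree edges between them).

Treewidth 2.
One such decomposition:
Bags: B1 = {5, 7, 8}  B2 = {5, 7, 9}  B3 = {1, 5, 9}  B4 = {3, 7, 8}  B5 = {5, 6, 9}  B6 = {2, 3, 7}  B7 = {4, 6, 9}  B8 = {0, 5, 7}
Tree: B1–B2, B2–B3, B1–B4, B2–B5, B4–B6, B5–B7, B2–B8

Every bag has size at most 3, so the width is 3 − 1 = 2 and tw(G) ≤ 2. Conversely, {2, 3, 7} is a clique of size 3, and the vertices of any clique must share a bag in every tree decomposition; so some bag has ≥ 3 vertices and tw(G) ≥ 2. Therefore the treewidth is 2.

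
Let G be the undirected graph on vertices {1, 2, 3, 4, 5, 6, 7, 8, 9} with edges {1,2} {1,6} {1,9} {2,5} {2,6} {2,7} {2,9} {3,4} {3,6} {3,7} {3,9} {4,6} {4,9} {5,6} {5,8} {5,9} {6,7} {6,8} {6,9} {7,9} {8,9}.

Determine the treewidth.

3

A width-3 tree decomposition is:
Bags: B1 = {2, 6, 7, 9}  B2 = {3, 6, 7, 9}  B3 = {3, 4, 6, 9}  B4 = {2, 5, 6, 9}  B5 = {1, 2, 6, 9}  B6 = {5, 6, 8, 9}
Tree: B1–B2, B2–B3, B1–B4, B4–B5, B4–B6
Each bag holds 4 vertices, so the decomposition has width 3, which upper-bounds the treewidth. Conversely, {5, 6, 8, 9} is a clique of size 4, and the vertices of any clique must share a bag in every tree decomposition; so some bag has ≥ 4 vertices and tw(G) ≥ 3. Combining the bounds, tw(G) = 3.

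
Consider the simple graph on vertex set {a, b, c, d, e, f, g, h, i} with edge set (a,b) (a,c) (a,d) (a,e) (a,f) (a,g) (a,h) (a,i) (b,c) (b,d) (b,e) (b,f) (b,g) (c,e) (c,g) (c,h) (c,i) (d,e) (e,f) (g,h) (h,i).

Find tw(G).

A width-3 tree decomposition is:
Bags: B1 = {a, c, g, h}  B2 = {a, c, h, i}  B3 = {a, b, c, g}  B4 = {a, b, c, e}  B5 = {a, b, d, e}  B6 = {a, b, e, f}
Tree: B1–B2, B1–B3, B3–B4, B4–B5, B4–B6
Every bag has size at most 4, so the width is 4 − 1 = 3 and tw(G) ≤ 3. For the lower bound, the 4 vertices {a, c, g, h} are pairwise adjacent, and any tree decomposition puts a clique entirely inside one bag — forcing width ≥ 3. Combining the bounds, tw(G) = 3.

3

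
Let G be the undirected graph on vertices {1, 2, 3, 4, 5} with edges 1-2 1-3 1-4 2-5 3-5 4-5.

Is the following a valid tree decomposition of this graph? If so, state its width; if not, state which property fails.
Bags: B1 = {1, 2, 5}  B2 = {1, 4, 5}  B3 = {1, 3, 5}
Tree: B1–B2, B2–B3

Vertex coverage: the bags together contain {1, 2, 3, 4, 5}, the full vertex set. Edge coverage: each edge of G has both endpoints in at least one bag. Running intersection: for every vertex, the bags containing it form a connected subtree. All three properties hold, so this is a valid tree decomposition of width max|bag| − 1 = 2, and hence tw(G) ≤ 2.

Yes; width 2.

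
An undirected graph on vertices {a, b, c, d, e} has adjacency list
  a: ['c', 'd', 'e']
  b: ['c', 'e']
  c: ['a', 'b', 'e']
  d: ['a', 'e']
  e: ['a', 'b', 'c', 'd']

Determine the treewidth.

A width-2 tree decomposition is:
Bags: B1 = {a, c, e}  B2 = {a, d, e}  B3 = {b, c, e}
Tree: B1–B2, B1–B3
Every bag has size at most 3, so the width is 3 − 1 = 2 and tw(G) ≤ 2. For the lower bound, the 3 vertices {a, d, e} are pairwise adjacent, and any tree decomposition puts a clique entirely inside one bag — forcing width ≥ 2. Therefore the treewidth is 2.

2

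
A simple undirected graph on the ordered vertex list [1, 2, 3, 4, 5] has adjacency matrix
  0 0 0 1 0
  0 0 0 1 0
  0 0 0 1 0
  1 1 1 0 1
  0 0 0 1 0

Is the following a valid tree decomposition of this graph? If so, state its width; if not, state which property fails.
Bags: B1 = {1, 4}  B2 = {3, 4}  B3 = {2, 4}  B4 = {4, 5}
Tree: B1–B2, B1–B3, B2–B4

Vertex coverage: the bags together contain {1, 2, 3, 4, 5}, the full vertex set. Edge coverage: each edge of G has both endpoints in at least one bag. Running intersection: for every vertex, the bags containing it form a connected subtree. All three properties hold, so this is a valid tree decomposition of width max|bag| − 1 = 1, and hence tw(G) ≤ 1.

Yes; width 1.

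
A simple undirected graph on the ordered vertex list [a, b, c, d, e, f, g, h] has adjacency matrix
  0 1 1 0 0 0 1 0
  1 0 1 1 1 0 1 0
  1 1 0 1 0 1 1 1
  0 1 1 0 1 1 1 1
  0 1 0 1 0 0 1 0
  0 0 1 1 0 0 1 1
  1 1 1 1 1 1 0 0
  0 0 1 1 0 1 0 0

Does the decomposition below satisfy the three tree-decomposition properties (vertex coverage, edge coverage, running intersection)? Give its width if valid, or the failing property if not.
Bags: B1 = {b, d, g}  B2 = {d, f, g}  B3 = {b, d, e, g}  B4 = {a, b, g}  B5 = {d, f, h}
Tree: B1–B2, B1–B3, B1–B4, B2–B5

A tree decomposition must satisfy three properties: every vertex lies in some bag; for every edge, both endpoints lie together in some bag; and for every vertex, the bags containing it form a connected subtree. Here vertex c appears in no bag, so the decomposition is invalid.

No — vertex c appears in no bag.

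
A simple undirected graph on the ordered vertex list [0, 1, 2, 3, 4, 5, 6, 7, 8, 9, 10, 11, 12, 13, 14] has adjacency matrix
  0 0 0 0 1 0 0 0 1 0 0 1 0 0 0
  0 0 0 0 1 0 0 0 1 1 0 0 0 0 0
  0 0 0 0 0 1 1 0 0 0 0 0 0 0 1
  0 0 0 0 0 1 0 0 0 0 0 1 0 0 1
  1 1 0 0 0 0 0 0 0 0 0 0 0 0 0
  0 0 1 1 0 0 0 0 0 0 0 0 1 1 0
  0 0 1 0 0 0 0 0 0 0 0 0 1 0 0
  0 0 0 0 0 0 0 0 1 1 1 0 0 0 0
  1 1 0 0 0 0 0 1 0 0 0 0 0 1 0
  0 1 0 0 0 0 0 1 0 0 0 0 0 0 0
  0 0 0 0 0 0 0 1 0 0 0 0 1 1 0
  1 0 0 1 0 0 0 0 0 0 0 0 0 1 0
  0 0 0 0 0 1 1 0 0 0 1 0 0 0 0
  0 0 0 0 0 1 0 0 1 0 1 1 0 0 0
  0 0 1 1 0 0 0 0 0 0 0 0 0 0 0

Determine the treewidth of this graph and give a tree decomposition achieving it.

Each bag holds 4 vertices, so the decomposition has width 3, which upper-bounds the treewidth. For the lower bound: the 4 vertex sets {1,4,9}, {0}, {8}, {7,10,11,13} are disjoint, each induces a connected subgraph, and every pair is joined by at least one edge of G. Contracting each set to a single vertex therefore yields K_{4} as a minor, and since treewidth is minor-monotone, tw(G) ≥ tw(K_{4}) = 3. The upper and lower bounds meet at 3, so that is the treewidth.

Treewidth 3.
One such decomposition:
Bags: B1 = {0, 1, 4, 9}  B2 = {0, 1, 8, 9}  B3 = {0, 7, 8, 9}  B4 = {0, 7, 8, 11}  B5 = {7, 8, 11, 13}  B6 = {7, 10, 11, 13}  B7 = {3, 10, 11, 13}  B8 = {3, 5, 10, 13}  B9 = {3, 5, 10, 12}  B10 = {3, 5, 12, 14}  B11 = {2, 5, 12, 14}  B12 = {2, 6, 12, 14}
Tree: B1–B2, B2–B3, B3–B4, B4–B5, B5–B6, B6–B7, B7–B8, B8–B9, B9–B10, B10–B11, B11–B12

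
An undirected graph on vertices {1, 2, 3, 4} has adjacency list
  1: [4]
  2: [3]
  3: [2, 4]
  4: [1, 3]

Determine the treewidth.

A width-1 tree decomposition is:
Bags: B1 = {2, 3}  B2 = {3, 4}  B3 = {1, 4}
Tree: B1–B2, B2–B3
Every bag has size at most 2, so the width is 2 − 1 = 1 and tw(G) ≤ 1. Any graph with an edge has treewidth ≥ 1, and G has the edge 2–3. Combining the bounds, tw(G) = 1.

1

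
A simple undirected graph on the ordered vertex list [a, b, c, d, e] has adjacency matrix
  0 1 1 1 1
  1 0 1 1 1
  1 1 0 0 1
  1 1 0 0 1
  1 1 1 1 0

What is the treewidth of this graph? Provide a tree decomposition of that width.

Treewidth 3.
Bags: B1 = {a, b, c, e}  B2 = {a, b, d, e}
Tree: B1–B2

Each bag holds 4 vertices, so the decomposition has width 3, which upper-bounds the treewidth. On the other hand G contains the 4-clique {a, b, d, e}. A clique must lie in a single bag of any decomposition, so no decomposition can have width below 3. Hence tw(G) = 3 exactly.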